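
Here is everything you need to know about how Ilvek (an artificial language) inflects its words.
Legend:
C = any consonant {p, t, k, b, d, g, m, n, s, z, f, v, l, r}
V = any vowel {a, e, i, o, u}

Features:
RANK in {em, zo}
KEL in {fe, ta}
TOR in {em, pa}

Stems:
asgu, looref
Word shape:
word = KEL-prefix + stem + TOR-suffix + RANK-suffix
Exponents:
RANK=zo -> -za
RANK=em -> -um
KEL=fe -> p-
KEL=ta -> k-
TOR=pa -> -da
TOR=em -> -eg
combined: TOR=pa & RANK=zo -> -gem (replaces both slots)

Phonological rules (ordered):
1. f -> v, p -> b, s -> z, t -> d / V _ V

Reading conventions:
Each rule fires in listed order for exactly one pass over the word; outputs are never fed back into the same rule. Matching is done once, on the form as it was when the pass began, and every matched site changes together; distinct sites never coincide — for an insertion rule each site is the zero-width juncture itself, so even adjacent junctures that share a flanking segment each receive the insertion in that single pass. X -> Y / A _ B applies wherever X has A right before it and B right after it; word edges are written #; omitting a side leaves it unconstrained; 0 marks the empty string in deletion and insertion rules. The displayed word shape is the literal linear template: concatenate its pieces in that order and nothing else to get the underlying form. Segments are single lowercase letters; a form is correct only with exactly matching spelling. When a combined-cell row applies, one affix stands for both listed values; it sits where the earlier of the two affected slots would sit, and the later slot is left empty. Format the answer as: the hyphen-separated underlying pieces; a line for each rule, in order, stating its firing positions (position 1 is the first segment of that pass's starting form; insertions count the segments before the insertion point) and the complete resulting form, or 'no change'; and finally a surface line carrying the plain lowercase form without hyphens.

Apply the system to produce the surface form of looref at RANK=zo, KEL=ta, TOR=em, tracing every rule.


underlying: k-looref-eg-za
1. f -> v, p -> b, s -> z, t -> d / V _ V: fires at position(s) 7: kloorevegza
surface: kloorevegza


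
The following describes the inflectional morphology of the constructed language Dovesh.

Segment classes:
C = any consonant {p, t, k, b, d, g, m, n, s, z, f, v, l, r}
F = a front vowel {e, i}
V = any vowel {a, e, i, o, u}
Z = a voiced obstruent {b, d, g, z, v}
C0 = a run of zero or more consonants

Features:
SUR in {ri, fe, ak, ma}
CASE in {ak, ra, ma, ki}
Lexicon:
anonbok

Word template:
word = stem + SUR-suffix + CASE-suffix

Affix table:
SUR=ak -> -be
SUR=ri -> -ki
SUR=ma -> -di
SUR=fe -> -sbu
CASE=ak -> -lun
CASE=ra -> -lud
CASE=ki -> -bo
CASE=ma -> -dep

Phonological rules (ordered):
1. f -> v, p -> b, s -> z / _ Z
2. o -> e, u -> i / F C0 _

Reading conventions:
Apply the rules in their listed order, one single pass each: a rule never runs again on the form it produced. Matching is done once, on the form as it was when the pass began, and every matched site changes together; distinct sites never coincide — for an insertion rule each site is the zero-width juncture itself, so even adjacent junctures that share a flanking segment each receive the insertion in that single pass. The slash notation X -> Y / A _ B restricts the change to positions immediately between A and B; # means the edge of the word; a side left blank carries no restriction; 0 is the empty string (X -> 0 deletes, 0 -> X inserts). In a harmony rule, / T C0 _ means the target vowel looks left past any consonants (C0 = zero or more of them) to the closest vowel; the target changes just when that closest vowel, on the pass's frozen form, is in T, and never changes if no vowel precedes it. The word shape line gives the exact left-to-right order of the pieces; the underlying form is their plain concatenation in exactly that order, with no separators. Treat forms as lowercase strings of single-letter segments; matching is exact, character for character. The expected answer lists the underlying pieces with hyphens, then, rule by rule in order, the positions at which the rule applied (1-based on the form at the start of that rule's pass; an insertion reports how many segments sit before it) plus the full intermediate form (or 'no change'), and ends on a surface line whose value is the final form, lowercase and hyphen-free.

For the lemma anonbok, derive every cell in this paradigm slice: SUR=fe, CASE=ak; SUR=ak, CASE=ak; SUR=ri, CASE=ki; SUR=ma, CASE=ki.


cell SUR=fe, CASE=ak:
underlying: anonbok-sbu-lun
1. f -> v, p -> b, s -> z / _ Z: fires at position(s) 8: anonbokzbulun
2. o -> e, u -> i / F C0 _: no change
surface: anonbokzbulun

cell SUR=ak, CASE=ak:
underlying: anonbok-be-lun
1. f -> v, p -> b, s -> z / _ Z: no change
2. o -> e, u -> i / F C0 _: fires at position(s) 11: anonbokbelin
surface: anonbokbelin

cell SUR=ri, CASE=ki:
underlying: anonbok-ki-bo
1. f -> v, p -> b, s -> z / _ Z: no change
2. o -> e, u -> i / F C0 _: fires at position(s) 11: anonbokkibe
surface: anonbokkibe

cell SUR=ma, CASE=ki:
underlying: anonbok-di-bo
1. f -> v, p -> b, s -> z / _ Z: no change
2. o -> e, u -> i / F C0 _: fires at position(s) 11: anonbokdibe
surface: anonbokdibe


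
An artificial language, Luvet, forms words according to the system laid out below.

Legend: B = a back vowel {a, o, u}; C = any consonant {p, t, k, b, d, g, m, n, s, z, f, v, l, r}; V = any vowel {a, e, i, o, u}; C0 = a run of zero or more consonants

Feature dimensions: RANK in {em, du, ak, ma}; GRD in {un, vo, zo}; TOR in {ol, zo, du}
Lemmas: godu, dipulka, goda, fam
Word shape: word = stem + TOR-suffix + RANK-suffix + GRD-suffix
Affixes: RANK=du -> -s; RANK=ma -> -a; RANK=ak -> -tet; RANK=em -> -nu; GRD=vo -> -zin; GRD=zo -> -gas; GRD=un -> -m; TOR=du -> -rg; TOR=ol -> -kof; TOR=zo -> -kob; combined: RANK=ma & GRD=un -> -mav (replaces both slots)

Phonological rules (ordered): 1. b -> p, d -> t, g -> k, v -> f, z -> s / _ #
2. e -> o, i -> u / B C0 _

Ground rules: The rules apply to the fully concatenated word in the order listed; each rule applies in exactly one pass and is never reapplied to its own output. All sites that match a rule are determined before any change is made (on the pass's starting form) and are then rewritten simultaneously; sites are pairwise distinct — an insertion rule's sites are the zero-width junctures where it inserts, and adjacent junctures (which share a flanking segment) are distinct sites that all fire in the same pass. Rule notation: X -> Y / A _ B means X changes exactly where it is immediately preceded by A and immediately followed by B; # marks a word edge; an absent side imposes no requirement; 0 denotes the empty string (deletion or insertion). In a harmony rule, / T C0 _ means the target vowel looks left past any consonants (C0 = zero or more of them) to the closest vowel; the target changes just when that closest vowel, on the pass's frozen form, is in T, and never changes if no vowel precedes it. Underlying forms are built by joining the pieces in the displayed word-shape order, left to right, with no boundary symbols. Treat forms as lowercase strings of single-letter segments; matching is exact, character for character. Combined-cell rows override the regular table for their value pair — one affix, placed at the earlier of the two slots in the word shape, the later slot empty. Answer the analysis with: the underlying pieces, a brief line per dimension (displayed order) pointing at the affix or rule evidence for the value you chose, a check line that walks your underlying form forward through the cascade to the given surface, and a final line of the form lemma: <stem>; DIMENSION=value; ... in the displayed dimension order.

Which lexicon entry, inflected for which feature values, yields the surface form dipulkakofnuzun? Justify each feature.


underlying: dipulka-kof-nu-zin
RANK=em - signalled by the affix -nu
GRD=vo - signalled by the affix -zin
TOR=ol - signalled by the affix -kof
check: dipulkakofnuzin -> dipulkakofnuzin -> dipulkakofnuzun
lemma: dipulka; RANK=em; GRD=vo; TOR=ol


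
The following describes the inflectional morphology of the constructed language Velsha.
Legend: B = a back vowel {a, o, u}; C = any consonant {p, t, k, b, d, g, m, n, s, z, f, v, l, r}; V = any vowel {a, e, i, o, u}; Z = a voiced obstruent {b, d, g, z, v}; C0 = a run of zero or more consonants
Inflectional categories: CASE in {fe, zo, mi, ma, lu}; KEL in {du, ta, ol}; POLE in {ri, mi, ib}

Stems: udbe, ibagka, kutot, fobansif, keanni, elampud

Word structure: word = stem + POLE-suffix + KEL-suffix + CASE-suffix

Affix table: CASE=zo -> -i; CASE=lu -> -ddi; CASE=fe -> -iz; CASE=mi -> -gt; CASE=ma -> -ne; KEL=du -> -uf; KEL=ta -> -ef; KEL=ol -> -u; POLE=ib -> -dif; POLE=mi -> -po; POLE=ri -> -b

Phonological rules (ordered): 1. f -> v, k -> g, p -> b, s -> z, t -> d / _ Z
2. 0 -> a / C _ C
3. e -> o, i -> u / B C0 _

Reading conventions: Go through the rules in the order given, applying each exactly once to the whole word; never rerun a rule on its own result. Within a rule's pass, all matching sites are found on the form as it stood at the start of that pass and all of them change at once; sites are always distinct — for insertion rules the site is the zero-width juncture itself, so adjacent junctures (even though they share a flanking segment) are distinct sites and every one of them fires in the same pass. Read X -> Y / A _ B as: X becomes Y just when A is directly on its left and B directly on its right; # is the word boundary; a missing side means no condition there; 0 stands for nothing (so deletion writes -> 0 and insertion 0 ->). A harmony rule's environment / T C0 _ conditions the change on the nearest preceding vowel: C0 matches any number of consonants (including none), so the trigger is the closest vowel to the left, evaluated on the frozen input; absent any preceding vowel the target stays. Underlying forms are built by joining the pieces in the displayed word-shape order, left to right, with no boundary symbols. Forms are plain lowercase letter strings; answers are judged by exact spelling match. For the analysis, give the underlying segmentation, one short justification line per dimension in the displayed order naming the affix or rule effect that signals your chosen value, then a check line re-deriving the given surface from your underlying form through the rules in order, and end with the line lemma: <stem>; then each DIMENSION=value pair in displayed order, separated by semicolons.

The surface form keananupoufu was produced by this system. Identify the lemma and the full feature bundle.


underlying: keanni-po-uf-i
CASE=zo - signalled by the affix -i
KEL=du - signalled by the affix -uf
POLE=mi - signalled by the affix -po
check: keannipoufi -> keannipoufi -> keananipoufi -> keananupoufu
lemma: keanni; CASE=zo; KEL=du; POLE=mi


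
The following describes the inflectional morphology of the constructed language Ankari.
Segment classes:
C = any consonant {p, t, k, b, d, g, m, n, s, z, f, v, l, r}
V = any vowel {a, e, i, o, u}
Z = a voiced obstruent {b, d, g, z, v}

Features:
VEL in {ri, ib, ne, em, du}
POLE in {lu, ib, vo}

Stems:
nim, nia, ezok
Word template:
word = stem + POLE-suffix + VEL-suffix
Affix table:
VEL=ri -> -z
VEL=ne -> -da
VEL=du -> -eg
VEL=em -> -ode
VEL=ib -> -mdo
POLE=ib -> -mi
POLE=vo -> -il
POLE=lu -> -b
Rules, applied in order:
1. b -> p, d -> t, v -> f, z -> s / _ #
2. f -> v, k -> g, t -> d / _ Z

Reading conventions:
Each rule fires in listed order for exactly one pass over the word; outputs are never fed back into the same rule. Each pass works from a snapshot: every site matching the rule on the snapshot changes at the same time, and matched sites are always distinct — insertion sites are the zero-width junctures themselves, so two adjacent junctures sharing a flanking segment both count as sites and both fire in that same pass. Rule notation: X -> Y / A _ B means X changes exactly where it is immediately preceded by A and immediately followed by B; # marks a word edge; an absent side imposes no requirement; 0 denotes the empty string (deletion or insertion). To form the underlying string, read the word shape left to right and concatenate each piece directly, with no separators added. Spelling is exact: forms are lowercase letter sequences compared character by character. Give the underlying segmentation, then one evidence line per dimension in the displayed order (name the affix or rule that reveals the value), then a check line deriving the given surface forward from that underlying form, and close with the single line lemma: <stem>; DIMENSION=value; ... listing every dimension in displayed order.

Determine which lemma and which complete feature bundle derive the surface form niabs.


underlying: nia-b-z
VEL=ri - signalled by the affix -z
POLE=lu - signalled by the affix -b
check: niabz -> niabs -> niabs
lemma: nia; VEL=ri; POLE=lu


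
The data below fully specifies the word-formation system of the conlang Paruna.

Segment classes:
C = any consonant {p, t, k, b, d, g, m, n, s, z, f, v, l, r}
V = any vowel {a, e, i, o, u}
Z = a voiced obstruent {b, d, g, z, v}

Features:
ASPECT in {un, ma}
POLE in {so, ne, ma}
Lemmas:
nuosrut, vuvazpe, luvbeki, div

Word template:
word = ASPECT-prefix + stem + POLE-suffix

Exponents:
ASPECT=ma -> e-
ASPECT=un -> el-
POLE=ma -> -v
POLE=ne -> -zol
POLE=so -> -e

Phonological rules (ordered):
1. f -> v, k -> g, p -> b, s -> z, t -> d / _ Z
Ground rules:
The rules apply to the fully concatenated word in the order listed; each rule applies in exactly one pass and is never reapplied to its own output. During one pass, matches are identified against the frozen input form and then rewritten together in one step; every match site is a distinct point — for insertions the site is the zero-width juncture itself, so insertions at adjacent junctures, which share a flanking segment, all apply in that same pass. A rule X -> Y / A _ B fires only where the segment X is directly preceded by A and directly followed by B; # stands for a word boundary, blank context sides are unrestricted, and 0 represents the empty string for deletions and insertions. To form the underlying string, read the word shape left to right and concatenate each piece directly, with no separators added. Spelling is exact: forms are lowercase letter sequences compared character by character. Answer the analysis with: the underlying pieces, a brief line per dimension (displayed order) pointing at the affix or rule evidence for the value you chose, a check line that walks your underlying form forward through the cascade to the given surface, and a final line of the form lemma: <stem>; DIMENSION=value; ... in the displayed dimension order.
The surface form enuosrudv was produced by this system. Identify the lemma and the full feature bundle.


underlying: e-nuosrut-v
ASPECT=ma - signalled by the affix e-
POLE=ma - signalled by the affix -v
check: enuosrutv -> enuosrudv
lemma: nuosrut; ASPECT=ma; POLE=ma


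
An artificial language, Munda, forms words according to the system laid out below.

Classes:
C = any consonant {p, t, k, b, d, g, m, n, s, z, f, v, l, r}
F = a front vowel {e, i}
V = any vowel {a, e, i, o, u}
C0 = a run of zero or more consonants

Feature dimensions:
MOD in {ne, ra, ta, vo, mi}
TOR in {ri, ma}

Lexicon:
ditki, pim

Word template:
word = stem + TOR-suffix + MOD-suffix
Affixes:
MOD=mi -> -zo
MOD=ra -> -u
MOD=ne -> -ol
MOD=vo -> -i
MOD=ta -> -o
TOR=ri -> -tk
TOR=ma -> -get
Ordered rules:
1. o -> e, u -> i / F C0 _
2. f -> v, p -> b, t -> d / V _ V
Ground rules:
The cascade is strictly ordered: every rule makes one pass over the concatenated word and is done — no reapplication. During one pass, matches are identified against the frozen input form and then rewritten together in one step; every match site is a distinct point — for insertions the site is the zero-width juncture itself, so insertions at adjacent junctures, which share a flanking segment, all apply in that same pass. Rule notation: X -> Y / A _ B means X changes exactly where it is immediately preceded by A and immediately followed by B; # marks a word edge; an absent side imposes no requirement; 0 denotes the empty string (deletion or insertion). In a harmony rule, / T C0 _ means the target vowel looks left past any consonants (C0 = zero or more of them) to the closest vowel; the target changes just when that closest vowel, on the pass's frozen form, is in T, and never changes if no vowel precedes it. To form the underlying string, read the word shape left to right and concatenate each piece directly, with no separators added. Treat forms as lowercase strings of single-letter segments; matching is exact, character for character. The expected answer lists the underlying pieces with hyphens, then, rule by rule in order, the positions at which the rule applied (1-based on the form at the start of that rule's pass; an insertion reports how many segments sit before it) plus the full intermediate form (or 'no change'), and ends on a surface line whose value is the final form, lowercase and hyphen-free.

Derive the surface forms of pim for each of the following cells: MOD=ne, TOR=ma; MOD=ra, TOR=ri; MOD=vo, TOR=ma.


cell MOD=ne, TOR=ma:
underlying: pim-get-ol
1. o -> e, u -> i / F C0 _: fires at position(s) 7: pimgetel
2. f -> v, p -> b, t -> d / V _ V: fires at position(s) 6: pimgedel
surface: pimgedel

cell MOD=ra, TOR=ri:
underlying: pim-tk-u
1. o -> e, u -> i / F C0 _: fires at position(s) 6: pimtki
2. f -> v, p -> b, t -> d / V _ V: no change
surface: pimtki

cell MOD=vo, TOR=ma:
underlying: pim-get-i
1. o -> e, u -> i / F C0 _: no change
2. f -> v, p -> b, t -> d / V _ V: fires at position(s) 6: pimgedi
surface: pimgedi


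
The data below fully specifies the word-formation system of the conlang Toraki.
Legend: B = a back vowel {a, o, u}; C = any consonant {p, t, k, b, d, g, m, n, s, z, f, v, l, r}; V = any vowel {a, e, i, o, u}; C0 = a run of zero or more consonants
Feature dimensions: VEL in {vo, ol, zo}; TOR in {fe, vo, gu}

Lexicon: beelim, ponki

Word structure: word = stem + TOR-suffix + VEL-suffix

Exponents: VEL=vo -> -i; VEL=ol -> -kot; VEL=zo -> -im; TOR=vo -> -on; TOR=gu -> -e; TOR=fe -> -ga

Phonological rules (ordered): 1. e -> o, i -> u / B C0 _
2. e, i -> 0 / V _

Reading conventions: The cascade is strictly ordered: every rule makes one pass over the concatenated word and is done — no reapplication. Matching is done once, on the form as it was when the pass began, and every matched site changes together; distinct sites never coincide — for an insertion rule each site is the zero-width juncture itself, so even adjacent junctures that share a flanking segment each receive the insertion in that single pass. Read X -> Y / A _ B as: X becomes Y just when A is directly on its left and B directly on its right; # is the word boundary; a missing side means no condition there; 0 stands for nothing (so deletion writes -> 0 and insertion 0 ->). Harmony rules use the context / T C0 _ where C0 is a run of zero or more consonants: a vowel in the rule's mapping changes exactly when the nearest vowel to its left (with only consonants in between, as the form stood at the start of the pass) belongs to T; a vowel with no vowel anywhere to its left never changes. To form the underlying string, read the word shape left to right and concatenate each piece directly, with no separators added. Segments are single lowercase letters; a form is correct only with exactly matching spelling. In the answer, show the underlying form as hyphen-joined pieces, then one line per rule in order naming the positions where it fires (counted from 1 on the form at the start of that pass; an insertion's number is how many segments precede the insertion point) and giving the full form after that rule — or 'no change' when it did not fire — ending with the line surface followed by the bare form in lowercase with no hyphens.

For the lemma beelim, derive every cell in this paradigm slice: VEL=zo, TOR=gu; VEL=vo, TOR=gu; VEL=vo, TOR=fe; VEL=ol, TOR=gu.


cell VEL=zo, TOR=gu:
underlying: beelim-e-im
1. e -> o, i -> u / B C0 _: no change
2. e, i -> 0 / V _: fires at position(s) 3, 8: belimem
surface: belimem

cell VEL=vo, TOR=gu:
underlying: beelim-e-i
1. e -> o, i -> u / B C0 _: no change
2. e, i -> 0 / V _: fires at position(s) 3, 8: belime
surface: belime

cell VEL=vo, TOR=fe:
underlying: beelim-ga-i
1. e -> o, i -> u / B C0 _: fires at position(s) 9: beelimgau
2. e, i -> 0 / V _: fires at position(s) 3: belimgau
surface: belimgau

cell VEL=ol, TOR=gu:
underlying: beelim-e-kot
1. e -> o, i -> u / B C0 _: no change
2. e, i -> 0 / V _: fires at position(s) 3: belimekot
surface: belimekot


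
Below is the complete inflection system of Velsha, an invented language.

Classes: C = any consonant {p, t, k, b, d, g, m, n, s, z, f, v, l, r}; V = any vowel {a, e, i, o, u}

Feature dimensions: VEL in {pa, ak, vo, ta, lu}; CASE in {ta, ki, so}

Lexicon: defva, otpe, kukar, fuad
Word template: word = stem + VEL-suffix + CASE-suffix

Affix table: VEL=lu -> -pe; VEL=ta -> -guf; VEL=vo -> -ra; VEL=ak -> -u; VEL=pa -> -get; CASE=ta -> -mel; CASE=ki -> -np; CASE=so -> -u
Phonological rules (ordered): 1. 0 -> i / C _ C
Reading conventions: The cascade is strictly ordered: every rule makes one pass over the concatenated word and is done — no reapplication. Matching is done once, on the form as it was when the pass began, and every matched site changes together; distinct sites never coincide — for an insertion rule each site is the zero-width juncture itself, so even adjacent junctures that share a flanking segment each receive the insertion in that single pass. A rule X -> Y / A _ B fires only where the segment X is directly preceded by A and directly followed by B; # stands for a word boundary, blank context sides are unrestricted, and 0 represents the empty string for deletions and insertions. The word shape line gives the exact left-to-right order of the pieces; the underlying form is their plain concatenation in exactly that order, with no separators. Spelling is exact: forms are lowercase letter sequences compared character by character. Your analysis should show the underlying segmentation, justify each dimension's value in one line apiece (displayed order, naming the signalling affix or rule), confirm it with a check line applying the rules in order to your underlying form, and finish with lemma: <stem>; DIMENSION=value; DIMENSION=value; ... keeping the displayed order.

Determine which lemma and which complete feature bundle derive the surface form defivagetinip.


underlying: defva-get-np
VEL=pa - signalled by the affix -get
CASE=ki - signalled by the affix -np
check: defvagetnp -> defivagetinip
lemma: defva; VEL=pa; CASE=ki


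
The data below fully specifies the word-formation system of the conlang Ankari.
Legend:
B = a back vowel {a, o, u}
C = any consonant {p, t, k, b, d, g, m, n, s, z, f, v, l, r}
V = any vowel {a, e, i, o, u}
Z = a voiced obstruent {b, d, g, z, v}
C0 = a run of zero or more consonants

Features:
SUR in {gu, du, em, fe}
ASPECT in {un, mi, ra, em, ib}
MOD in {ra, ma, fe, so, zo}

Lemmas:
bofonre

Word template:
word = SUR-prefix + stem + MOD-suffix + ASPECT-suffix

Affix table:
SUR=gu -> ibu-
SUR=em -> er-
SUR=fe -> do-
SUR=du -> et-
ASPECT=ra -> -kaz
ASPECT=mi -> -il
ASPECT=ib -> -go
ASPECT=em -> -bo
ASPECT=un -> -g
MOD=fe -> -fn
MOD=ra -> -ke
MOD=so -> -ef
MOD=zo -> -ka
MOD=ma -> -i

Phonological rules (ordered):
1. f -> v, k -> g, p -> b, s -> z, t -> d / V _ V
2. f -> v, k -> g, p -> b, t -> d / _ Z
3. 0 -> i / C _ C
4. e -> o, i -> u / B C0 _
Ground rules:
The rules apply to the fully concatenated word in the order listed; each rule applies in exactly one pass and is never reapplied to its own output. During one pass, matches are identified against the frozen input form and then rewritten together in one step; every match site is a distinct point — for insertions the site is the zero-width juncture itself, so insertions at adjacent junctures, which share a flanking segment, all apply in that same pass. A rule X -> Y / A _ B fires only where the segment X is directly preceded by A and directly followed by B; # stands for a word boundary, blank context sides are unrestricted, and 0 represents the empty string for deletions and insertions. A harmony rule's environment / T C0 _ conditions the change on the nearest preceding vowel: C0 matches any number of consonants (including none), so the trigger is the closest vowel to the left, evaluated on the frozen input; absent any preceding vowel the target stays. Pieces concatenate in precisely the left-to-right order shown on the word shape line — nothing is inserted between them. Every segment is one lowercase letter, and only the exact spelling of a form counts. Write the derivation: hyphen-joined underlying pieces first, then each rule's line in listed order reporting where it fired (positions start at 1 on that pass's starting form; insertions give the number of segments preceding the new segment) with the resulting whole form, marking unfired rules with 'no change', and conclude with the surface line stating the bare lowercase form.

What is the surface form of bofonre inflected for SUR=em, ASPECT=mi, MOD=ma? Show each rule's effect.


underlying: er-bofonre-i-il
1. f -> v, k -> g, p -> b, s -> z, t -> d / V _ V: fires at position(s) 5: erbovonreiil
2. f -> v, k -> g, p -> b, t -> d / _ Z: no change
3. 0 -> i / C _ C: inserts after position(s) 2, 7: eribovonireiil
4. e -> o, i -> u / B C0 _: fires at position(s) 9: eribovonureiil
surface: eribovonureiil


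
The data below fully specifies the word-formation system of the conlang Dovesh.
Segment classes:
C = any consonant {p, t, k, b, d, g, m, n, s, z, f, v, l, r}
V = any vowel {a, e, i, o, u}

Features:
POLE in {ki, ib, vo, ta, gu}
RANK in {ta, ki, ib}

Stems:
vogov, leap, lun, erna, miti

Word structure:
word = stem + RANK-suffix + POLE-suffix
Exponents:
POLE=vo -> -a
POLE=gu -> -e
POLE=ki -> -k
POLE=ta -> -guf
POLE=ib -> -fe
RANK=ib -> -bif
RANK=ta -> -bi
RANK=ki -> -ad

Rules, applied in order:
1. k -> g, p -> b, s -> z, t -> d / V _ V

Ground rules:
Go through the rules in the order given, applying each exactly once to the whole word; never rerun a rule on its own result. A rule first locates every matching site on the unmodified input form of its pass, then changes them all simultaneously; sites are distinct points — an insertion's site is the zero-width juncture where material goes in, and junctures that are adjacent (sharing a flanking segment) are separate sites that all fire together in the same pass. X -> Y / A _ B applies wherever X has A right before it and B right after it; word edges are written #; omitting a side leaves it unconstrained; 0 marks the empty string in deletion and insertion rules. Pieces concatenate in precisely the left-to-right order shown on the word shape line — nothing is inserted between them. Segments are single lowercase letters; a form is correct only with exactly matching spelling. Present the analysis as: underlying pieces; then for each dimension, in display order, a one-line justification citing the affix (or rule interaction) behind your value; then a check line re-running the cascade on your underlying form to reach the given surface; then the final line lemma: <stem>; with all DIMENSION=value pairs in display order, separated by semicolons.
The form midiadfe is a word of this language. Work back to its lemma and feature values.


underlying: miti-ad-fe
POLE=ib - signalled by the affix -fe
RANK=ki - signalled by the affix -ad
check: mitiadfe -> midiadfe
lemma: miti; POLE=ib; RANK=ki


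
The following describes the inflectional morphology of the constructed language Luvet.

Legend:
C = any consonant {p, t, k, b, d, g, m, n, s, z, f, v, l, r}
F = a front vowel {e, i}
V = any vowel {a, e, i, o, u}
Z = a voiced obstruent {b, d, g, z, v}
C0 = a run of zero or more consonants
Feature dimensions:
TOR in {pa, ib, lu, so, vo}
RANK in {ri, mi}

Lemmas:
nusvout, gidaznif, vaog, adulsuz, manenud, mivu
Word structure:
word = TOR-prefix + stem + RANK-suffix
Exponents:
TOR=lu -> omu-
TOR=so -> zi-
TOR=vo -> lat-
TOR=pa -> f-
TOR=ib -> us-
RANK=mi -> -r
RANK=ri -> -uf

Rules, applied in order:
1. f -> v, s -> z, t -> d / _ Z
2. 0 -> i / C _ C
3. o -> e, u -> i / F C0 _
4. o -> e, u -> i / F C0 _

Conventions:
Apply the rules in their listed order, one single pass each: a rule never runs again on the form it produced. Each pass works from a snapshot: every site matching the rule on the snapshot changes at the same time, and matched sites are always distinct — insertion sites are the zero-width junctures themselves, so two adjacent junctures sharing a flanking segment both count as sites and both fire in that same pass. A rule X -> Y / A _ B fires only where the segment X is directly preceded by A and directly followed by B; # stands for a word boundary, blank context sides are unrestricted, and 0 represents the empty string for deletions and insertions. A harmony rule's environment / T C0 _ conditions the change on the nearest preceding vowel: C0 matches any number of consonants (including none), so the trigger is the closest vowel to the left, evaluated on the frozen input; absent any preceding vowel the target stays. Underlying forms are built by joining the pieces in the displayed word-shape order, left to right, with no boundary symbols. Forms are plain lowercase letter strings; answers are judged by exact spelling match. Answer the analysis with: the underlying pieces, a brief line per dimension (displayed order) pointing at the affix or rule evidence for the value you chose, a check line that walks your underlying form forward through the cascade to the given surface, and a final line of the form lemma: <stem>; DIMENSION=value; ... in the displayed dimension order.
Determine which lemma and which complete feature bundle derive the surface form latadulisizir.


underlying: lat-adulsuz-r
TOR=vo - signalled by the affix lat-
RANK=mi - signalled by the affix -r
check: latadulsuzr -> latadulsuzr -> latadulisuzir -> latadulisizir -> latadulisizir
lemma: adulsuz; TOR=vo; RANK=mi


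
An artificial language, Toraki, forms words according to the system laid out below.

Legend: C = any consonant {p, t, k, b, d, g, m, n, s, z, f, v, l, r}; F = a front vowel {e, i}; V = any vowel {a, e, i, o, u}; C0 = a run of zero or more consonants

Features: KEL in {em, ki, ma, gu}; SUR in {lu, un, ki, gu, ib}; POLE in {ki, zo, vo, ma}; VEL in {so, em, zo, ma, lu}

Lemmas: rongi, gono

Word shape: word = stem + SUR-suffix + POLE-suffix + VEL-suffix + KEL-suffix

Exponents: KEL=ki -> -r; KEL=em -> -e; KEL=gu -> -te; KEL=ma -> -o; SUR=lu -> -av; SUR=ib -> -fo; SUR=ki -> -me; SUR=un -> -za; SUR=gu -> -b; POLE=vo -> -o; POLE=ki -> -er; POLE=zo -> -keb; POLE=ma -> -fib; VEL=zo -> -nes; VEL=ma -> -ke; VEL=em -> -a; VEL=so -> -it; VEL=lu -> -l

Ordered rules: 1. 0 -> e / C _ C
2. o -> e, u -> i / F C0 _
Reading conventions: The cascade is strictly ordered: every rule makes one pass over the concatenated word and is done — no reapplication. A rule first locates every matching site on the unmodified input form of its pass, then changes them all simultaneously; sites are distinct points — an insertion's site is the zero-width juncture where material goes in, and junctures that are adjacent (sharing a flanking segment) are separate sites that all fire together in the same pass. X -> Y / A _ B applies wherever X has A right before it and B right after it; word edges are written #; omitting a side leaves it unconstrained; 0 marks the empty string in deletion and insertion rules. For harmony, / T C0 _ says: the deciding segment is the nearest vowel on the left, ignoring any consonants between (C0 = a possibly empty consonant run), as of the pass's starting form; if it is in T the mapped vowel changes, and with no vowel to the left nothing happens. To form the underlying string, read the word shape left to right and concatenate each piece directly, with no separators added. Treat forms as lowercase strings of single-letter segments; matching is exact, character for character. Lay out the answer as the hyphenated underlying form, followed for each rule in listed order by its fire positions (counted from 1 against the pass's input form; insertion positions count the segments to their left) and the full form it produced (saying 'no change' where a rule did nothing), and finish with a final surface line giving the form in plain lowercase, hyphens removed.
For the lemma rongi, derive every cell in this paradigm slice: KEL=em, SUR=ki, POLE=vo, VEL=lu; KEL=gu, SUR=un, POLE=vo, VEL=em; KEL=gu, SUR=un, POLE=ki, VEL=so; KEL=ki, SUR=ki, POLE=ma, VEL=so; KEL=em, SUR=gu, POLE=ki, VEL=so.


cell KEL=em, SUR=ki, POLE=vo, VEL=lu:
underlying: rongi-me-o-l-e
1. 0 -> e / C _ C: inserts after position(s) 3: ronegimeole
2. o -> e, u -> i / F C0 _: fires at position(s) 9: ronegimeele
surface: ronegimeele

cell KEL=gu, SUR=un, POLE=vo, VEL=em:
underlying: rongi-za-o-a-te
1. 0 -> e / C _ C: inserts after position(s) 3: ronegizaoate
2. o -> e, u -> i / F C0 _: no change
surface: ronegizaoate

cell KEL=gu, SUR=un, POLE=ki, VEL=so:
underlying: rongi-za-er-it-te
1. 0 -> e / C _ C: inserts after position(s) 3, 11: ronegizaeritete
2. o -> e, u -> i / F C0 _: no change
surface: ronegizaeritete

cell KEL=ki, SUR=ki, POLE=ma, VEL=so:
underlying: rongi-me-fib-it-r
1. 0 -> e / C _ C: inserts after position(s) 3, 12: ronegimefibiter
2. o -> e, u -> i / F C0 _: no change
surface: ronegimefibiter

cell KEL=em, SUR=gu, POLE=ki, VEL=so:
underlying: rongi-b-er-it-e
1. 0 -> e / C _ C: inserts after position(s) 3: ronegiberite
2. o -> e, u -> i / F C0 _: no change
surface: ronegiberite


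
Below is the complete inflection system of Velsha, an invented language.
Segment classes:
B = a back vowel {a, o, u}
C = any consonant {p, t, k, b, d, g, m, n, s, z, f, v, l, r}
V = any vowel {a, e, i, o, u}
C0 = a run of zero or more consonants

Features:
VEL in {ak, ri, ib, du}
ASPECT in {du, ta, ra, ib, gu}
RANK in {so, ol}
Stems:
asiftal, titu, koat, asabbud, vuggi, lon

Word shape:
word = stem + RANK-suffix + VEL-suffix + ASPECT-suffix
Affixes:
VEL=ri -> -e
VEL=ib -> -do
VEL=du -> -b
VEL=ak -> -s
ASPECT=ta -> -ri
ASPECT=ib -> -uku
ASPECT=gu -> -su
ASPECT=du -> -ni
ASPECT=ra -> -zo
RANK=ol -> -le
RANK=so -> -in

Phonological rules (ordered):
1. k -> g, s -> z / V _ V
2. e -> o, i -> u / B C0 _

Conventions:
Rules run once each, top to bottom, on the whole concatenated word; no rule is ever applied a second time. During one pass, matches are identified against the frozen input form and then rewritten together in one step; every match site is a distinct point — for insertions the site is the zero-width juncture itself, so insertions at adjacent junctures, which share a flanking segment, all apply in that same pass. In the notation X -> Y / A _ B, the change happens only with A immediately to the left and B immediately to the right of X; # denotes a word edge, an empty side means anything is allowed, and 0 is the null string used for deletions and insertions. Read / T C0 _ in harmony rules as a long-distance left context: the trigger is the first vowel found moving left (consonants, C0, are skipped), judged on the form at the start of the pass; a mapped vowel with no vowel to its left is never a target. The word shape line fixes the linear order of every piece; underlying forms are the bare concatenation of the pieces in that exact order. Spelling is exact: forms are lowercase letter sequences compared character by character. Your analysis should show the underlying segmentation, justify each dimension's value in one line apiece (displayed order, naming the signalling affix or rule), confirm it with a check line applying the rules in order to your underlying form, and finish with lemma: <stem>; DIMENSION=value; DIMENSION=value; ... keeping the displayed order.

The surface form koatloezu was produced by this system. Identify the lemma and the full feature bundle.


underlying: koat-le-e-su
VEL=ri - signalled by the affix -e
ASPECT=gu - signalled by the affix -su
RANK=ol - signalled by the affix -le
check: koatleesu -> koatleezu -> koatloezu
lemma: koat; VEL=ri; ASPECT=gu; RANK=ol


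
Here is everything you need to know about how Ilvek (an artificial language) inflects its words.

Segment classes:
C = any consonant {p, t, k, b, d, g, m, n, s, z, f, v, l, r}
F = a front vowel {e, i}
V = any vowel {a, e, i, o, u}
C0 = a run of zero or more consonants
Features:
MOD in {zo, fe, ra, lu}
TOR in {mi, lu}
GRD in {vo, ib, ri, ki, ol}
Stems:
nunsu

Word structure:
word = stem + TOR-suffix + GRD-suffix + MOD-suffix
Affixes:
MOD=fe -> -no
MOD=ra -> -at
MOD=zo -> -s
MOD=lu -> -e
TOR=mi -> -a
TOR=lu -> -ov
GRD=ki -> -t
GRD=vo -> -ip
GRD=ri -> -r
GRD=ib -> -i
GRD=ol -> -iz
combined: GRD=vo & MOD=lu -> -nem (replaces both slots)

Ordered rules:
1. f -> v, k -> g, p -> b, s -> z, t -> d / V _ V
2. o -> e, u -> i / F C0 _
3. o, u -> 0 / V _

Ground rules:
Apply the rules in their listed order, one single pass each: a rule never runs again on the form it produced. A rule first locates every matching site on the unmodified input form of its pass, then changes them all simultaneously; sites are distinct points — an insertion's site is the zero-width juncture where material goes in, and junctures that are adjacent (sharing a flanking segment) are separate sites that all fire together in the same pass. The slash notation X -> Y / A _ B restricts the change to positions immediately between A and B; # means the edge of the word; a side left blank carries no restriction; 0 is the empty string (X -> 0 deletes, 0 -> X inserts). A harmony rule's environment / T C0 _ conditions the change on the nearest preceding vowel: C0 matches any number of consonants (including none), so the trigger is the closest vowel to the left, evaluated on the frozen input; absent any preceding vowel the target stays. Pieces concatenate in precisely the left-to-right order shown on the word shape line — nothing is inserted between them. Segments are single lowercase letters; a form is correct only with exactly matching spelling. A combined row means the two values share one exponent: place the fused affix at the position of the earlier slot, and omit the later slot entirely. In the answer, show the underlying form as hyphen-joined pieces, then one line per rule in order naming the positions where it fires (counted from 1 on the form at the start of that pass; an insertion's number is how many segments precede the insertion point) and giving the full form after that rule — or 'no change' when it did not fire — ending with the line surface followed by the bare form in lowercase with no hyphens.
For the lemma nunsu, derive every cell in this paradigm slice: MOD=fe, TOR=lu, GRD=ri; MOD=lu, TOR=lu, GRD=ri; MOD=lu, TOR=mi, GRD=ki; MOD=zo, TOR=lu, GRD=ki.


cell MOD=fe, TOR=lu, GRD=ri:
underlying: nunsu-ov-r-no
1. f -> v, k -> g, p -> b, s -> z, t -> d / V _ V: no change
2. o -> e, u -> i / F C0 _: no change
3. o, u -> 0 / V _: fires at position(s) 6: nunsuvrno
surface: nunsuvrno

cell MOD=lu, TOR=lu, GRD=ri:
underlying: nunsu-ov-r-e
1. f -> v, k -> g, p -> b, s -> z, t -> d / V _ V: no change
2. o -> e, u -> i / F C0 _: no change
3. o, u -> 0 / V _: fires at position(s) 6: nunsuvre
surface: nunsuvre

cell MOD=lu, TOR=mi, GRD=ki:
underlying: nunsu-a-t-e
1. f -> v, k -> g, p -> b, s -> z, t -> d / V _ V: fires at position(s) 7: nunsuade
2. o -> e, u -> i / F C0 _: no change
3. o, u -> 0 / V _: no change
surface: nunsuade

cell MOD=zo, TOR=lu, GRD=ki:
underlying: nunsu-ov-t-s
1. f -> v, k -> g, p -> b, s -> z, t -> d / V _ V: no change
2. o -> e, u -> i / F C0 _: no change
3. o, u -> 0 / V _: fires at position(s) 6: nunsuvts
surface: nunsuvts


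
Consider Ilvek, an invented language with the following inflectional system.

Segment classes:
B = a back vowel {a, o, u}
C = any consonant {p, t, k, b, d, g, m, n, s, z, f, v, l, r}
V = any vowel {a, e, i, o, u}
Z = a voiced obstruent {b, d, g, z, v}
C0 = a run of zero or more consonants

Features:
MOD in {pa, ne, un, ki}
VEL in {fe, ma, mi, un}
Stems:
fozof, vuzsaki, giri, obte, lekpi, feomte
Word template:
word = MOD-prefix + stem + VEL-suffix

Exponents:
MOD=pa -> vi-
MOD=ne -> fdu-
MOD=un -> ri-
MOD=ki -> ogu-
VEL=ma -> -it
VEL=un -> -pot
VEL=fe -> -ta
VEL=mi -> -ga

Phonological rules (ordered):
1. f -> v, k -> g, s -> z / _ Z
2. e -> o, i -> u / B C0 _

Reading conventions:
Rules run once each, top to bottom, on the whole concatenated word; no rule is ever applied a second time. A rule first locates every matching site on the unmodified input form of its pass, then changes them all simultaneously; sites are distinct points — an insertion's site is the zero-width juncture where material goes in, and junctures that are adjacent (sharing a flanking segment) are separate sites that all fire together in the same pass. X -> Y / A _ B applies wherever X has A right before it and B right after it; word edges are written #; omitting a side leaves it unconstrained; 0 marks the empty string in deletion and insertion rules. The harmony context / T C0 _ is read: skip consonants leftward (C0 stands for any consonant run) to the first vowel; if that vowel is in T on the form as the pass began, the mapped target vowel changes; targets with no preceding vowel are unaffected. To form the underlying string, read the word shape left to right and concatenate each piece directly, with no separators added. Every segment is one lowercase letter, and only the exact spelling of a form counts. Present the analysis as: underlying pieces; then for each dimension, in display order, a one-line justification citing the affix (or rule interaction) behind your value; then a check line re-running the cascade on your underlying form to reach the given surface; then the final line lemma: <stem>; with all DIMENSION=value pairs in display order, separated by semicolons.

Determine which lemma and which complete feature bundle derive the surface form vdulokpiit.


underlying: fdu-lekpi-it
MOD=ne - signalled by the affix fdu-
VEL=ma - signalled by the affix -it
check: fdulekpiit -> vdulekpiit -> vdulokpiit
lemma: lekpi; MOD=ne; VEL=ma
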